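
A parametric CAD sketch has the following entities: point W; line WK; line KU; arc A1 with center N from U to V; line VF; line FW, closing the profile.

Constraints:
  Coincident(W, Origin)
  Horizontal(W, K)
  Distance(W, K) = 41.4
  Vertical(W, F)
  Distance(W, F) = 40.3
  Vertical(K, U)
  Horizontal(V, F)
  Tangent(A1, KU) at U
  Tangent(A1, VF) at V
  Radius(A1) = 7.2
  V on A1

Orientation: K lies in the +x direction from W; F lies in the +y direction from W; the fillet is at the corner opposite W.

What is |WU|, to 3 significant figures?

53.0

W is at the origin; W and K share the same y with |WK| = 41.4 and K on the +x side, so K = (41.4, 0.00). WF is vertical with |WF| = 40.3 and F on the +y side, so F = (0.00, 40.3). The virtual corner opposite W is at (41.4, 40.3). The tangent condition forces NU to be normal to KU and the tangent condition forces NV to be normal to VF, with radius 7.2, so the center N sits 7.2 in from both sides at N = (34.2, 33.1). That places the tangent points at U = (41.4, 33.1) on KU and V = (34.2, 40.3) on VF. Then |WU| = |U − W| = 53.0.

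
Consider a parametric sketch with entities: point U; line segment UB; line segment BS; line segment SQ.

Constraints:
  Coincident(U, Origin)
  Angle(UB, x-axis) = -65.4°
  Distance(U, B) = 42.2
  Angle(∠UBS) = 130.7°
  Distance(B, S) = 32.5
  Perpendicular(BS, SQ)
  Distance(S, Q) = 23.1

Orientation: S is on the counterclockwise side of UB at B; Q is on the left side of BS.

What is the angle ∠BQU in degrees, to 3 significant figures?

43.8°

∠UBS = 130.7°, so BS runs at -65.4° + (180° − 130.7°) = -16.1° from the x-axis; with |BS| = 32.5, S = B + 32.5·(cos -16.1°, sin -16.1°) = (48.8, -47.4). BS is perpendicular to SQ; with |SQ| = 23.1 on the left of BS, Q = S + 23.1·(0.277, 0.961) = (55.2, -25.2). Then cos ∠BQU = QB·QU / (|QB||QU|), giving 43.8°.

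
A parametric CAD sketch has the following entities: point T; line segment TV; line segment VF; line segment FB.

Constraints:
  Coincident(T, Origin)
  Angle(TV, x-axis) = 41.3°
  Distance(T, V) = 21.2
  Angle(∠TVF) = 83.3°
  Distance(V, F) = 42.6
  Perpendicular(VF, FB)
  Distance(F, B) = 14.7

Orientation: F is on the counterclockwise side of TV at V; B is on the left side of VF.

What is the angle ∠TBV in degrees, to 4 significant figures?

28.04°

∠TVF = 83.3°, so VF runs at 41.3° + (180° − 83.3°) = 138.0° from the x-axis; with |VF| = 42.6, F = V + 42.6·(cos 138.0°, sin 138.0°) = (-15.73, 42.50). VF ⟂ FB; with |FB| = 14.7 on the left of VF, B = F + 14.7·(-0.6691, -0.7431) = (-25.57, 31.57). Then cos ∠TBV = BT·BV / (|BT||BV|), giving 28.04°.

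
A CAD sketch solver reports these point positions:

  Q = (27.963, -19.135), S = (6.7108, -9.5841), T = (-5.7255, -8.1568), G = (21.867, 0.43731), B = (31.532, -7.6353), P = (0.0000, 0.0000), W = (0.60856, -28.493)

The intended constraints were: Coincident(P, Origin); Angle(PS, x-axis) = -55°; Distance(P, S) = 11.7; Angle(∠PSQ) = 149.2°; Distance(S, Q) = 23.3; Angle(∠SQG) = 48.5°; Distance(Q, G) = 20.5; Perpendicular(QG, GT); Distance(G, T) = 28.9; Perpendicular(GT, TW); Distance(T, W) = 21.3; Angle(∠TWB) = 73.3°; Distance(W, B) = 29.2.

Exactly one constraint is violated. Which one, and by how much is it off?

Distance(W, B) = 29.2 — off by 8.10.

P = (0.00, 0.00) ✓; PS at -55.00° ✓; |PS| = 11.70 ✓; ∠PSQ = 149.2° ✓; |SQ| = 23.30 ✓; ∠SQG = 48.50° ✓; |QG| = 20.50 ✓; ∠(QG, GT) = 90.00° ✓; |GT| = 28.90 ✓; ∠(GT, TW) = 90.00° ✓; |TW| = 21.30 ✓; ∠TWB = 73.30° ✓; |WB| = 37.30 ✗.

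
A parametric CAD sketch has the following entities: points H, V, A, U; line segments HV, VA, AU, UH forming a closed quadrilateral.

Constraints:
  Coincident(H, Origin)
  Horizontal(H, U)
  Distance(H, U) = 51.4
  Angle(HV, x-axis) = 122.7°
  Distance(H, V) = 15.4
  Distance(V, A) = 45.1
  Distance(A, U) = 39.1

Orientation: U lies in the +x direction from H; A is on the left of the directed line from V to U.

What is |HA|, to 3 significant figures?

46.3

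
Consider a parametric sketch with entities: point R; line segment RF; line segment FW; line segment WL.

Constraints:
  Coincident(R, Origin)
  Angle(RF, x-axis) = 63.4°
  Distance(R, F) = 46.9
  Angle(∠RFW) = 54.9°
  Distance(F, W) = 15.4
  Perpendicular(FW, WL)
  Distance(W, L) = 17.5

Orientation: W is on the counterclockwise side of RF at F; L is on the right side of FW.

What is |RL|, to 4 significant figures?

57.06

R is at the origin; RF runs at 63.4° with length 46.9, so F = 46.9·(cos 63.4°, sin 63.4°) = (21.00, 41.94). ∠RFW = 54.9°, so FW runs at 63.4° + (180° − 54.9°) = 188.5° from the x-axis; with |FW| = 15.4, W = F + 15.4·(cos 188.5°, sin 188.5°) = (5.769, 39.66). The perpendicularity gives WL at right angles to FW; with |WL| = 17.5 on the right of FW, L = W + 17.5·(-0.1478, 0.9890) = (3.182, 56.97). Then |RL| = |L − R| = 57.06.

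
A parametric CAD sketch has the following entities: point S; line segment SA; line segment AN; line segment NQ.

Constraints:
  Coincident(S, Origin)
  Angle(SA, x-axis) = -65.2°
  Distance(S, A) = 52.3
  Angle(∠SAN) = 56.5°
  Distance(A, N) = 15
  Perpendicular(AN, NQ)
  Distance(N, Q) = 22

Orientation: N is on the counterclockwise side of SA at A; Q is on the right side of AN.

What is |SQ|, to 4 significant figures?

67.06

∠SAN = 56.5°, so AN runs at -65.2° + (180° − 56.5°) = 58.30° from the x-axis; with |AN| = 15.0, N = A + 15.0·(cos 58.30°, sin 58.30°) = (29.82, -34.71). AN ⟂ NQ; with |NQ| = 22.0 on the right of AN, Q = N + 22.0·(0.8508, -0.5255) = (48.54, -46.27). Then |SQ| = |Q − S| = 67.06.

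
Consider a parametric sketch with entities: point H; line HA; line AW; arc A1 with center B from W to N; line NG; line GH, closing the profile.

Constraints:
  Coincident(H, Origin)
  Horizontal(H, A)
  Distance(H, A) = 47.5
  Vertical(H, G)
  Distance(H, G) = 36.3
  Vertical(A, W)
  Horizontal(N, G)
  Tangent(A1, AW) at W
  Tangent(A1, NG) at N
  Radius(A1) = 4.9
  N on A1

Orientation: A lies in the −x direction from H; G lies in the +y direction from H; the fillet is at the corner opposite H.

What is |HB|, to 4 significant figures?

52.92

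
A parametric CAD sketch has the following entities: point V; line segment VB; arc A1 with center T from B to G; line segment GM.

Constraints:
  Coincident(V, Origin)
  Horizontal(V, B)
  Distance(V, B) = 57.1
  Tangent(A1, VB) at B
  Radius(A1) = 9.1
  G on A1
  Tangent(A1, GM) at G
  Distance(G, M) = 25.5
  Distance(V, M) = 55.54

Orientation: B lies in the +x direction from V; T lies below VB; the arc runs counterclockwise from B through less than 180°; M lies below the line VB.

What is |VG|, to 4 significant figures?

48.72

Checks: |TG| = 9.100 ✓; ∠(TG, GM) = 90.00° ✓; |GM| = 25.50 ✓; |VM| = 55.54 ✓.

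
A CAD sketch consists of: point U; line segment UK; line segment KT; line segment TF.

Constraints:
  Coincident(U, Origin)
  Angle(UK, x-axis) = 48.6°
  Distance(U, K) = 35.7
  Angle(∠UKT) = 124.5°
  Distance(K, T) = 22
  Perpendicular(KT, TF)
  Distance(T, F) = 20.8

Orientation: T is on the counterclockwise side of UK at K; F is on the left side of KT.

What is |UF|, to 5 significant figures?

43.092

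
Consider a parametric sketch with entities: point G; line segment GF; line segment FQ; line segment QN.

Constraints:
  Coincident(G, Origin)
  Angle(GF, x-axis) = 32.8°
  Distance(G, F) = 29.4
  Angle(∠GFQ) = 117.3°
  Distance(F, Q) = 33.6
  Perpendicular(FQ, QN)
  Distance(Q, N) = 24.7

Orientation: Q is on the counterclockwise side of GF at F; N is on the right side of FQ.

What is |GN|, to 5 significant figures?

69.283

∠GFQ = 117.3°, so FQ runs at 32.8° + (180° − 117.3°) = 95.500° from the x-axis; with |FQ| = 33.6, Q = F + 33.6·(cos 95.500°, sin 95.500°) = (21.492, 49.372). FQ is perpendicular to QN; with |QN| = 24.7 on the right of FQ, N = Q + 24.7·(0.99540, 0.095846) = (46.079, 51.739). Then |GN| = |N − G| = 69.283.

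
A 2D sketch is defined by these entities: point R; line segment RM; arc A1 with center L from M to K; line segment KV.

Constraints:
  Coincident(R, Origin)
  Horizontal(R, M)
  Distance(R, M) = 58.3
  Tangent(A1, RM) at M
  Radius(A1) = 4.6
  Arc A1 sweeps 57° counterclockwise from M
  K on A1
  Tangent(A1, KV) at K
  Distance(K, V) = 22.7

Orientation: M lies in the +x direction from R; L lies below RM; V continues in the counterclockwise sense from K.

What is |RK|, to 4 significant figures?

54.48

R is at the origin; R and M share the same y with |RM| = 58.3 and M on the +x side, so M = (58.30, 0.000). Since A1 is tangent to RM there, LM ⟂ RM, so L = M + (0, -4.6) = (58.30, -4.600). On A1, M sits at bearing 90° from L; a 57° counterclockwise sweep puts K at bearing 147°, so K = L + 4.6·(cos 147°, sin 147°) = (54.44, -2.095). Then |RK| = |K − R| = 54.48.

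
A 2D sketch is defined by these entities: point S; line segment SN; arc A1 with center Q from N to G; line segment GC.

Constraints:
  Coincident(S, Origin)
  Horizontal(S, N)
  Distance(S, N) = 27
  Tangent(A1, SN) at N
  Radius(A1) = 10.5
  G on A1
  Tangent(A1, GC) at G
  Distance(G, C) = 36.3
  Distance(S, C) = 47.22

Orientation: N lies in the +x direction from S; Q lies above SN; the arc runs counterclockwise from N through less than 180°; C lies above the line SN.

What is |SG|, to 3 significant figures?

39.1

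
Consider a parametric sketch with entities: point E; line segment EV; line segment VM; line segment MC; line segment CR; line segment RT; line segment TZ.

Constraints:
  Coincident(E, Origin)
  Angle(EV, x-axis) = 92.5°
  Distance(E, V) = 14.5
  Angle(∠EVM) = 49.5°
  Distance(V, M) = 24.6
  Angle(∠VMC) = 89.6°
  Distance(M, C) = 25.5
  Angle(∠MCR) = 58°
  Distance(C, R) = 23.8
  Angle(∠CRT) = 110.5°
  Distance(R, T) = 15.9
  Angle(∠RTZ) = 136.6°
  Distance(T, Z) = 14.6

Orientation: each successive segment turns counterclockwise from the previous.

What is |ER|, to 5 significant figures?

5.3730

E is at the origin; EV runs at 92.5° with length 14.5, so V = (-0.63248, 14.486). ∠EVM = 49.5° gives VM at -137.00° from the x-axis; with |VM| = 24.6, M = (-18.624, -2.2910). ∠VMC = 89.6° gives MC at -46.600° from the x-axis; with |MC| = 25.5, C = (-1.1031, -20.819). ∠MCR = 58.0° gives CR at 75.400° from the x-axis; with |CR| = 23.8, R = (4.8962, 2.2129). Then |ER| = |R − E| = 5.3730.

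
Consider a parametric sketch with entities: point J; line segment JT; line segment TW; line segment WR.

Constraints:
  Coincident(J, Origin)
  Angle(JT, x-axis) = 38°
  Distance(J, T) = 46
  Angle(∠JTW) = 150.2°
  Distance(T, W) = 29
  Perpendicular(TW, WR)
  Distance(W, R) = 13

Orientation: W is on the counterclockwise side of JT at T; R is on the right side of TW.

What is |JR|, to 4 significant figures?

77.69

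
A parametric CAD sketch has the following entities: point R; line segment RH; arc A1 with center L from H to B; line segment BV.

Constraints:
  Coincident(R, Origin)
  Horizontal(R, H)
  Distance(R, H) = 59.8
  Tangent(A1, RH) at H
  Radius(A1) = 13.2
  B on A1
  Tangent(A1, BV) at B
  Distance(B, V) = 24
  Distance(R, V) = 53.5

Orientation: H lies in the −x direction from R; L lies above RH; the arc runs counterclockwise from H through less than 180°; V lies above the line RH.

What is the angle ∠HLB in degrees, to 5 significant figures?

77.132°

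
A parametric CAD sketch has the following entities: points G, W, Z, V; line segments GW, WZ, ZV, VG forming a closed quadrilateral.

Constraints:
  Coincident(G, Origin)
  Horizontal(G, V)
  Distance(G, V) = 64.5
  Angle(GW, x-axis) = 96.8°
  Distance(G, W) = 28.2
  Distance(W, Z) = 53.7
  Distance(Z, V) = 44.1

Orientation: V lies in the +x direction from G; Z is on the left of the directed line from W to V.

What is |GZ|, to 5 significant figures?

63.791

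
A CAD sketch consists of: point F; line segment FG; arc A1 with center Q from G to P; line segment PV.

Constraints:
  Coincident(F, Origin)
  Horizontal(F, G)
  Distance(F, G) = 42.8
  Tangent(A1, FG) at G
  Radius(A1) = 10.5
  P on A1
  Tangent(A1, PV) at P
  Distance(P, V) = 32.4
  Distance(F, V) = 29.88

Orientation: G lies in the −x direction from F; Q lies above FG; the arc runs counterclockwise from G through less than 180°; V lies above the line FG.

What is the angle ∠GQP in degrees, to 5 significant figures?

46.783°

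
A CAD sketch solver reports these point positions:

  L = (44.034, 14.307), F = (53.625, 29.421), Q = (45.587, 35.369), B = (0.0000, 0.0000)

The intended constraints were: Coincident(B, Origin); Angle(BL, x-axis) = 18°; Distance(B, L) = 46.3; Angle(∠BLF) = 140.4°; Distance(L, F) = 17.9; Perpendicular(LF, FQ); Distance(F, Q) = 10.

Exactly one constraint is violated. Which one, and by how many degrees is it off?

Perpendicular(LF, FQ) — off by 4.10°.

B = (0.00, 0.00) ✓; BL at 18.00° ✓; |BL| = 46.30 ✓; ∠BLF = 140.4° ✓; |LF| = 17.90 ✓; ∠(LF, FQ) = 85.90° ✗; |FQ| = 9.999 ✓.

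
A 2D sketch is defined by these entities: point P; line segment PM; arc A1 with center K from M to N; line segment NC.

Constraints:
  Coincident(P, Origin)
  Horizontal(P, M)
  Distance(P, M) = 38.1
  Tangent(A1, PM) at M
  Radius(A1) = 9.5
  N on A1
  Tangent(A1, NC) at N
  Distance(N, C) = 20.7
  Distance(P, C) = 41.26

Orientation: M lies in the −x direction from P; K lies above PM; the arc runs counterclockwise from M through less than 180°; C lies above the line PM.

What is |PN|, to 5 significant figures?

30.091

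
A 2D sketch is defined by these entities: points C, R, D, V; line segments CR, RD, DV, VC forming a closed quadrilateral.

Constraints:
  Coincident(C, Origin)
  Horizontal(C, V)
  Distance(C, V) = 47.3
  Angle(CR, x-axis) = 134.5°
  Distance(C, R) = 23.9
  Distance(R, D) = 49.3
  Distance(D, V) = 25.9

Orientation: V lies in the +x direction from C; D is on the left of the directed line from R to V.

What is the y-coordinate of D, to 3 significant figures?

21.2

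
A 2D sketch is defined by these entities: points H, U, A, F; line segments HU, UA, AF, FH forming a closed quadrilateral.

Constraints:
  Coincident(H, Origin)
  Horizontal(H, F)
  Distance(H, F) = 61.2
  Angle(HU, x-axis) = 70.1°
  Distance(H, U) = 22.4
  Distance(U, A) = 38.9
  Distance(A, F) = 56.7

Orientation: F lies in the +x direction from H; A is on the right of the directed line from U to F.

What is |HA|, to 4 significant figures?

19.30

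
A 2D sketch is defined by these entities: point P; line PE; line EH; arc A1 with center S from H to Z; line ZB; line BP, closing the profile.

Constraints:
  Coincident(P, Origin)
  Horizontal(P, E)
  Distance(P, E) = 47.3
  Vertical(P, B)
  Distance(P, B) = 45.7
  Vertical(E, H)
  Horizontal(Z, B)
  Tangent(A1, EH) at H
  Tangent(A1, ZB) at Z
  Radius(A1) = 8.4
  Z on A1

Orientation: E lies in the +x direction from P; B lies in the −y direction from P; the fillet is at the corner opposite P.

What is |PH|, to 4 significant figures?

60.24

The virtual corner opposite P is at (47.30, -45.70). The tangent condition forces SH to be normal to EH and the tangent condition forces SZ to be normal to ZB, with radius 8.4, so the center S sits 8.4 in from both sides at S = (38.90, -37.30). That places the tangent points at H = (47.30, -37.30) on EH and Z = (38.90, -45.70) on ZB. Then |PH| = |H − P| = 60.24.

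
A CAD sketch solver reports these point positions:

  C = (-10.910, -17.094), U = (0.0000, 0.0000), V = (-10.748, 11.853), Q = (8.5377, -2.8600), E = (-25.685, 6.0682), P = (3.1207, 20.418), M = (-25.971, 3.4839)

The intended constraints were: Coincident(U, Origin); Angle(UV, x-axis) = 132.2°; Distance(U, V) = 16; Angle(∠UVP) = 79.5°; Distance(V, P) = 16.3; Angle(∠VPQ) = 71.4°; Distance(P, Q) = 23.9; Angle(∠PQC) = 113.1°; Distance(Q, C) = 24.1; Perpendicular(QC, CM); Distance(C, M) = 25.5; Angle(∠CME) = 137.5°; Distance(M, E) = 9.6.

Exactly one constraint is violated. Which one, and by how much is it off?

Distance(M, E) = 9.6 — off by 7.00.

U = (0.00, 0.00) ✓; UV at 132.2° ✓; |UV| = 16.00 ✓; ∠UVP = 79.50° ✓; |VP| = 16.30 ✓; ∠VPQ = 71.40° ✓; |PQ| = 23.90 ✓; ∠PQC = 113.1° ✓; |QC| = 24.10 ✓; ∠(QC, CM) = 90.00° ✓; |CM| = 25.50 ✓; ∠CME = 137.5° ✓; |ME| = 2.600 ✗.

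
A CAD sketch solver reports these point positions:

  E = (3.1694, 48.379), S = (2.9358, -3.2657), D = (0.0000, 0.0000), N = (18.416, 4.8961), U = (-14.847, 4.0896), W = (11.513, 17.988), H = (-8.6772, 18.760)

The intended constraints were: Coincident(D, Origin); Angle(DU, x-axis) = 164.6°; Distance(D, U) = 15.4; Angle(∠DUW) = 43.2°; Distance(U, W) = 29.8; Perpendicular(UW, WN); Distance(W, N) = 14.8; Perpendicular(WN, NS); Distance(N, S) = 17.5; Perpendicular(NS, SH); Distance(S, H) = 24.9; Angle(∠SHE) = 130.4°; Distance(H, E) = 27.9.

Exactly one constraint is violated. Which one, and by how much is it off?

Distance(H, E) = 27.9 — off by 4.00.

D = (0.00, 0.00) ✓; DU at 164.6° ✓; |DU| = 15.40 ✓; ∠DUW = 43.20° ✓; |UW| = 29.80 ✓; ∠(UW, WN) = 90.00° ✓; |WN| = 14.80 ✓; ∠(WN, NS) = 90.00° ✓; |NS| = 17.50 ✓; ∠(NS, SH) = 90.00° ✓; |SH| = 24.90 ✓; ∠SHE = 130.4° ✓; |HE| = 31.90 ✗.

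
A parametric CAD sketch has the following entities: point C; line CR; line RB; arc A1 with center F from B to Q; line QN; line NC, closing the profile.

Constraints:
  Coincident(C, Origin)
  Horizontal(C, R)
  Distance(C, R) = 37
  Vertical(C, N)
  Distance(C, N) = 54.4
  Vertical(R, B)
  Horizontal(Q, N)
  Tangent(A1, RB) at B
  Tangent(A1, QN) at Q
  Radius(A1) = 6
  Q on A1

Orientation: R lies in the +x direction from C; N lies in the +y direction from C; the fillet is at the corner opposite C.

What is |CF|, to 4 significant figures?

57.48

C is at the origin; C and R share the same y with |CR| = 37.0 and R on the +x side, so R = (37.00, 0.000). C and N share the same x with |CN| = 54.4 and N on the +y side, so N = (0.000, 54.40). The virtual corner opposite C is at (37.00, 54.40). The tangent condition forces FB to be normal to RB and A1 meets QN tangentially, so FQ is at right angles to QN, with radius 6.0, so the center F sits 6.0 in from both sides at F = (31.00, 48.40). Then |CF| = |F − C| = 57.48.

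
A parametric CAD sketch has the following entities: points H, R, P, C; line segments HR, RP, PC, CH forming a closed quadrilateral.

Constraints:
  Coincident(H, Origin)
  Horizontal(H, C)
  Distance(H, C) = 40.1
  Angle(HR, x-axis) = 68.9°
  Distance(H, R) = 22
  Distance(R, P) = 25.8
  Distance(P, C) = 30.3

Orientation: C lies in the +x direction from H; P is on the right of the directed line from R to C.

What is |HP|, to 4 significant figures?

11.48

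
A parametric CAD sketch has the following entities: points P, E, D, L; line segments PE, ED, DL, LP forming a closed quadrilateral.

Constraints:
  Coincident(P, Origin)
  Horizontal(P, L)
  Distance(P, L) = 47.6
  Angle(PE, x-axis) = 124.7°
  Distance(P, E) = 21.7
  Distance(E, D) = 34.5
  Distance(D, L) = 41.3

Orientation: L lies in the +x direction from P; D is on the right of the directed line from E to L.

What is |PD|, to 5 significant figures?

12.804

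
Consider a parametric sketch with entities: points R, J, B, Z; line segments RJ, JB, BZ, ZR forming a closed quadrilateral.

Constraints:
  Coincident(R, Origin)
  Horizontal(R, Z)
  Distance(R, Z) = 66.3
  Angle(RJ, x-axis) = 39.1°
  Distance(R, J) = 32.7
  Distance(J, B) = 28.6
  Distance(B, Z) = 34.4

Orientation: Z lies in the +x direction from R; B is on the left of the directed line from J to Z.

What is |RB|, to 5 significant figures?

60.608

R is at the origin; R and Z share the same y with |RZ| = 66.3 and Z in +x, so Z = (66.3, 0). RJ runs at 39.1° with |RJ| = 32.7, so J = (25.377, 20.623). B is determined by |JB| = 28.6 and |BZ| = 34.4 together: it lies at the intersection of circle(J, 28.6) and circle(Z, 34.4). With |JZ| = 45.826, the foot of the radical line on JZ is 18.926 from J and the perpendicular offset is √(28.6² − 18.926²) = 21.442. Taking the left-of-JZ solution: B = (51.928, 31.254).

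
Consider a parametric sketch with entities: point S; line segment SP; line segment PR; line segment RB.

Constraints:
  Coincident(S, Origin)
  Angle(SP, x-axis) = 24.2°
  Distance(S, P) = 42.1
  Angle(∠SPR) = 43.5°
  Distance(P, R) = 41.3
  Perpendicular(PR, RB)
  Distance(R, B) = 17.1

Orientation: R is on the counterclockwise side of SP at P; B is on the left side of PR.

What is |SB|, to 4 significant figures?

16.03

S is at the origin; SP runs at 24.2° with length 42.1, so P = 42.1·(cos 24.2°, sin 24.2°) = (38.40, 17.26). ∠SPR = 43.5°, so PR runs at 24.2° + (180° − 43.5°) = 160.7° from the x-axis; with |PR| = 41.3, R = P + 41.3·(cos 160.7°, sin 160.7°) = (-0.5787, 30.91). PR is perpendicular to RB; with |RB| = 17.1 on the left of PR, B = R + 17.1·(-0.3305, -0.9438) = (-6.231, 14.77). Then |SB| = |B − S| = 16.03.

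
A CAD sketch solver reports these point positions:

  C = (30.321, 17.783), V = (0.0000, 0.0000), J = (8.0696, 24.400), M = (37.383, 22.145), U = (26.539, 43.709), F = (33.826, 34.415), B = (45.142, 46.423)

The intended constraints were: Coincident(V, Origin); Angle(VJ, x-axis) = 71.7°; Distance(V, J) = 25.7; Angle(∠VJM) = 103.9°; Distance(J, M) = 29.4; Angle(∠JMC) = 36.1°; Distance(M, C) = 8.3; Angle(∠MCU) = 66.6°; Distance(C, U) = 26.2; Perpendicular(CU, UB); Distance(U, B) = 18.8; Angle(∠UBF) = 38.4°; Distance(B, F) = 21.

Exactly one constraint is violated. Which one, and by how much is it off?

Distance(B, F) = 21 — off by 4.50.

V = (0.00, 0.00) ✓; VJ at 71.70° ✓; |VJ| = 25.70 ✓; ∠VJM = 103.9° ✓; |JM| = 29.40 ✓; ∠JMC = 36.10° ✓; |MC| = 8.301 ✓; ∠MCU = 66.60° ✓; |CU| = 26.20 ✓; ∠(CU, UB) = 90.00° ✓; |UB| = 18.80 ✓; ∠UBF = 38.40° ✓; |BF| = 16.50 ✗.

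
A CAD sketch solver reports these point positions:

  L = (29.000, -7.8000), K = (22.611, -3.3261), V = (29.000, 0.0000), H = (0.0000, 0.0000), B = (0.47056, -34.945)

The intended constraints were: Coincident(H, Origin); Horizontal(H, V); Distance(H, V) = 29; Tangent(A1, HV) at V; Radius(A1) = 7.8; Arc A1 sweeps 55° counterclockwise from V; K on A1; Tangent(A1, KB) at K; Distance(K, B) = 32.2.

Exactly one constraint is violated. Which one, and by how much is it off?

Distance(K, B) = 32.2 — off by 6.40.

H = (0.00, 0.00) ✓; H.y = 0.00, V.y = 0.00 ✓; |HV| = 29.00 ✓; ∠(LV, VH) = 90.00° ✓; |LV| = 7.800 ✓; bearing(L→K) − bearing(L→V) = 55.00° ✓; |LK| = 7.800 ✓; ∠(LK, KB) = 90.00° ✓; |KB| = 38.60 ✗.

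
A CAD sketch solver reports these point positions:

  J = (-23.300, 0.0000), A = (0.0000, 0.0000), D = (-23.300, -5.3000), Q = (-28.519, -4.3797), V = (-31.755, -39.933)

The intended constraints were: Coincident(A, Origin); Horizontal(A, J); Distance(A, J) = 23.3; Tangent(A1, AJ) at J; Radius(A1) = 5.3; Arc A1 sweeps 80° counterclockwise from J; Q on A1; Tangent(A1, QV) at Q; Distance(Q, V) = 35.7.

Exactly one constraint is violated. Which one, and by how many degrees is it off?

Tangent(A1, QV) at Q — off by 4.80°.

A = (0.00, 0.00) ✓; A.y = 0.00, J.y = 0.00 ✓; |AJ| = 23.30 ✓; ∠(DJ, JA) = 90.00° ✓; |DJ| = 5.300 ✓; bearing(D→Q) − bearing(D→J) = 80.00° ✓; |DQ| = 5.300 ✓; ∠(DQ, QV) = 85.20° ✗; |QV| = 35.70 ✓.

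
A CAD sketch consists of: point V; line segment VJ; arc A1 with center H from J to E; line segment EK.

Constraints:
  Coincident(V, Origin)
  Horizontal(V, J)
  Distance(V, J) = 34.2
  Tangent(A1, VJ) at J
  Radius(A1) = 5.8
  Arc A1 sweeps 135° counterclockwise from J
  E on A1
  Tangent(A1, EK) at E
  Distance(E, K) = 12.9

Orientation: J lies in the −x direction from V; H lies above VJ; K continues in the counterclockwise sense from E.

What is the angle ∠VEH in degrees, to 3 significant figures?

117°

V is at the origin; V and J share the same y with |VJ| = 34.2 and J on the −x side, so J = (-34.2, 0.00). Since A1 is tangent to VJ there, HJ ⟂ VJ, so H = J + (0, 5.8) = (-34.2, 5.80). On A1, J sits at bearing -90° from H; a 135° counterclockwise sweep puts E at bearing 45°, so E = H + 5.8·(cos 45°, sin 45°) = (-30.1, 9.90). Then cos ∠VEH = EV·EH / (|EV||EH|), giving 117°.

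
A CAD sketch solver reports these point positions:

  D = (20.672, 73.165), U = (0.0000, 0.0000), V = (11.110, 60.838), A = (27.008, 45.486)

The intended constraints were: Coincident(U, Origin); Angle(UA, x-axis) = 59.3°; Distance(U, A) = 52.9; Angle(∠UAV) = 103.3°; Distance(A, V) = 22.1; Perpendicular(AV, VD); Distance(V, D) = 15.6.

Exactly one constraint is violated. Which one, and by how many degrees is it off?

Perpendicular(AV, VD) — off by 6.20°.

U = (0.00, 0.00) ✓; UA at 59.30° ✓; |UA| = 52.90 ✓; ∠UAV = 103.3° ✓; |AV| = 22.10 ✓; ∠(AV, VD) = 83.80° ✗; |VD| = 15.60 ✓.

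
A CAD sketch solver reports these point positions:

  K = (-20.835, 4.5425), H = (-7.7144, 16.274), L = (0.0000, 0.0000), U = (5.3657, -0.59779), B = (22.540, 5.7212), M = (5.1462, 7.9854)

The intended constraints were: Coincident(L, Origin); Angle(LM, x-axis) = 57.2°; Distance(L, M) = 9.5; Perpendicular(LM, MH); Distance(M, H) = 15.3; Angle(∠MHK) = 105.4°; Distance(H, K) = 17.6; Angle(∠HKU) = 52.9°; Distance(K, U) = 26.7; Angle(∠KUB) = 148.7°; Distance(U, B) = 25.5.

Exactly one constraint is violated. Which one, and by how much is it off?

Distance(U, B) = 25.5 — off by 7.20.

L = (0.00, 0.00) ✓; LM at 57.20° ✓; |LM| = 9.500 ✓; ∠(LM, MH) = 90.00° ✓; |MH| = 15.30 ✓; ∠MHK = 105.4° ✓; |HK| = 17.60 ✓; ∠HKU = 52.90° ✓; |KU| = 26.70 ✓; ∠KUB = 148.7° ✓; |UB| = 18.30 ✗.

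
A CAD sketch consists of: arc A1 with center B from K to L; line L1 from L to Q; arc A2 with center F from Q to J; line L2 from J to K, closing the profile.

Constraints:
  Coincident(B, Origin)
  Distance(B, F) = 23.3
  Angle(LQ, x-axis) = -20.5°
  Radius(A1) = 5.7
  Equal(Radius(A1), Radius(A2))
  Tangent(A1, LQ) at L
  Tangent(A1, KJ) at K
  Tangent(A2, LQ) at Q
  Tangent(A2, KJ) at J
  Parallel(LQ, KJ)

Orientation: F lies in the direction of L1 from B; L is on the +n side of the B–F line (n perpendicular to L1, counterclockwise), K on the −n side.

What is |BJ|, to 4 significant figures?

23.99

The slot axis is L1's direction at -20.5°, so u = (cos -20.5°, sin -20.5°) = (0.9367, -0.3502) and n = (−sin -20.5°, cos -20.5°) = (0.3502, 0.9367). B is at the origin and F lies 23.3 along u from B, so F = 23.3·u = (21.82, -8.160). Tangency of A1 to both parallel lines with radius 5.7 puts L and K at B ± 5.7·n: L = (1.996, 5.339), K = (-1.996, -5.339). Equal radii place Q and J the same way about F: Q = F + 5.7·n = (23.82, -2.821), J = F − 5.7·n = (19.83, -13.50). Then |BJ| = |J − B| = 23.99.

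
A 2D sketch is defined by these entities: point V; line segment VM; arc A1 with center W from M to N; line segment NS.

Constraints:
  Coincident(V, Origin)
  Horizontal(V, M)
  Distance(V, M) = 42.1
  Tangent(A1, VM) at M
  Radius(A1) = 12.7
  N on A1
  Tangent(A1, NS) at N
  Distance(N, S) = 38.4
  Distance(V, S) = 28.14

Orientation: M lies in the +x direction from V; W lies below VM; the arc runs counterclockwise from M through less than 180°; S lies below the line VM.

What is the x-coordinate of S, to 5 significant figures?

4.5656

Checks: |WN| = 12.70 ✓; ∠(WN, NS) = 90.00° ✓; |NS| = 38.40 ✓; |VS| = 28.14 ✓.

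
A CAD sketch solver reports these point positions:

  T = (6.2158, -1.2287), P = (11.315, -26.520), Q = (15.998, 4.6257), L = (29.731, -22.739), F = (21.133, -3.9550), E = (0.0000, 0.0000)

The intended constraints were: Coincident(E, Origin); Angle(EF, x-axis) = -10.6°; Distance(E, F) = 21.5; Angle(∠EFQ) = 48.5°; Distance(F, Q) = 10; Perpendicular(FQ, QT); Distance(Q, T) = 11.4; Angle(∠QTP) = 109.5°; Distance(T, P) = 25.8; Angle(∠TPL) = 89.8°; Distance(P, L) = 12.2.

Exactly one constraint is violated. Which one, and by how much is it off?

Distance(P, L) = 12.2 — off by 6.60.

E = (0.00, 0.00) ✓; EF at -10.60° ✓; |EF| = 21.50 ✓; ∠EFQ = 48.50° ✓; |FQ| = 10.00 ✓; ∠(FQ, QT) = 90.00° ✓; |QT| = 11.40 ✓; ∠QTP = 109.5° ✓; |TP| = 25.80 ✓; ∠TPL = 89.80° ✓; |PL| = 18.80 ✗.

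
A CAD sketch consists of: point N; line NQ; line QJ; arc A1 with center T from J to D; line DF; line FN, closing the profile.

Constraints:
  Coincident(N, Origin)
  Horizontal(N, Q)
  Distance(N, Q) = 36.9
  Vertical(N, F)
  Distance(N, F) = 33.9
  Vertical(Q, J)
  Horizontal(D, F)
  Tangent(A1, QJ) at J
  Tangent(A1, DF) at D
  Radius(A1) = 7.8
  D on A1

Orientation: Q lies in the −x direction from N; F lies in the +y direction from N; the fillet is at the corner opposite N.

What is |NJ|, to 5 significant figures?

45.198

N is at the origin; NQ is horizontal with |NQ| = 36.9 and Q on the −x side, so Q = (-36.900, 0.0000). N and F share the same x with |NF| = 33.9 and F on the +y side, so F = (0.0000, 33.900). The virtual corner opposite N is at (-36.900, 33.900). The tangent condition forces TJ to be normal to QJ and A1 meets DF tangentially, so TD is at right angles to DF, with radius 7.8, so the center T sits 7.8 in from both sides at T = (-29.100, 26.100). That places the tangent points at J = (-36.900, 26.100) on QJ and D = (-29.100, 33.900) on DF. Then |NJ| = |J − N| = 45.198.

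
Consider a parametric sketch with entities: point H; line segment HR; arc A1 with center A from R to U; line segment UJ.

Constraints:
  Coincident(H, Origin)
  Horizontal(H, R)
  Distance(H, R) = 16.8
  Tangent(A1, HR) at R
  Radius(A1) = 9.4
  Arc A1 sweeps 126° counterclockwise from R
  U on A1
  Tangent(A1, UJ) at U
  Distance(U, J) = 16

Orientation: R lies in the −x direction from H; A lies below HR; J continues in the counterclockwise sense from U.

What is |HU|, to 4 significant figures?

28.61

H is at the origin; HR is horizontal with |HR| = 16.8 and R on the −x side, so R = (-16.80, 0.000). Since A1 is tangent to HR there, AR ⟂ HR, so A = R + (0, -9.4) = (-16.80, -9.400). On A1, R sits at bearing 90° from A; a 126° counterclockwise sweep puts U at bearing 216°, so U = A + 9.4·(cos 216°, sin 216°) = (-24.40, -14.93). Then |HU| = |U − H| = 28.61.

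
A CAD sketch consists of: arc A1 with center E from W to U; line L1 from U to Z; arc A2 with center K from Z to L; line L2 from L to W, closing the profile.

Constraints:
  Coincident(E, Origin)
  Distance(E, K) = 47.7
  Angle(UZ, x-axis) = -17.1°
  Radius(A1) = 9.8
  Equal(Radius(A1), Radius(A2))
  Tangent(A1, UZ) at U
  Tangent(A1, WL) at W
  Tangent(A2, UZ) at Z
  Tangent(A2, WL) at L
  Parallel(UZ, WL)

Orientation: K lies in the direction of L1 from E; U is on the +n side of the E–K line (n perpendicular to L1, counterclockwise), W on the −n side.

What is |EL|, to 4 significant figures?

48.70

The slot axis is L1's direction at -17.1°, so u = (cos -17.1°, sin -17.1°) = (0.9558, -0.2940) and n = (−sin -17.1°, cos -17.1°) = (0.2940, 0.9558). E is at the origin and K lies 47.7 along u from E, so K = 47.7·u = (45.59, -14.03). Tangency of A1 to both parallel lines with radius 9.8 puts U and W at E ± 9.8·n: U = (2.882, 9.367), W = (-2.882, -9.367). Equal radii place Z and L the same way about K: Z = K + 9.8·n = (48.47, -4.659), L = K − 9.8·n = (42.71, -23.39). Then |EL| = |L − E| = 48.70.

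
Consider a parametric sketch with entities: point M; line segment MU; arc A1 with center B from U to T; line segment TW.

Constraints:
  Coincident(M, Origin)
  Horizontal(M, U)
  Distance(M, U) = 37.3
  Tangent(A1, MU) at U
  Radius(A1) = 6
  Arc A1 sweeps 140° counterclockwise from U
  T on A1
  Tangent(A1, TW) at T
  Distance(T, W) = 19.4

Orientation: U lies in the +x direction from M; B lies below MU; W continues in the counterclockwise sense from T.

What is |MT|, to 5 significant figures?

35.082

Tangency of A1 to MU means the radius BU is perpendicular to MU, so B = U + (0, -6) = (37.300, -6.0000). On A1, U sits at bearing 90° from B; a 140° counterclockwise sweep puts T at bearing 230°, so T = B + 6.0·(cos 230°, sin 230°) = (33.443, -10.596). Then |MT| = |T − M| = 35.082.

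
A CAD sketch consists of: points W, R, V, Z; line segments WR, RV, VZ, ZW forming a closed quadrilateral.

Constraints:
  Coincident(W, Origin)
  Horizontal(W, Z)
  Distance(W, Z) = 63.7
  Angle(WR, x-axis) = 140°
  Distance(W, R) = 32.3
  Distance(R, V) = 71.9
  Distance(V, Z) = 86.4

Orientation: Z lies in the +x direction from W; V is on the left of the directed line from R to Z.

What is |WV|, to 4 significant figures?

78.64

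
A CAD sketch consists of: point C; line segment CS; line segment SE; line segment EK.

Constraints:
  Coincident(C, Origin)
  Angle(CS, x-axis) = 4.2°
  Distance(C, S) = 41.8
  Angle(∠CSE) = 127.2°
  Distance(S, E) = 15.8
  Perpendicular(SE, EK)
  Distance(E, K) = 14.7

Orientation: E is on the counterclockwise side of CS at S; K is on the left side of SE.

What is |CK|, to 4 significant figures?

45.09

C is at the origin; CS runs at 4.2° with length 41.8, so S = 41.8·(cos 4.2°, sin 4.2°) = (41.69, 3.061). ∠CSE = 127.2°, so SE runs at 4.2° + (180° − 127.2°) = 57.00° from the x-axis; with |SE| = 15.8, E = S + 15.8·(cos 57.00°, sin 57.00°) = (50.29, 16.31). The perpendicularity gives EK at right angles to SE; with |EK| = 14.7 on the left of SE, K = E + 14.7·(-0.8387, 0.5446) = (37.96, 24.32). Then |CK| = |K − C| = 45.09.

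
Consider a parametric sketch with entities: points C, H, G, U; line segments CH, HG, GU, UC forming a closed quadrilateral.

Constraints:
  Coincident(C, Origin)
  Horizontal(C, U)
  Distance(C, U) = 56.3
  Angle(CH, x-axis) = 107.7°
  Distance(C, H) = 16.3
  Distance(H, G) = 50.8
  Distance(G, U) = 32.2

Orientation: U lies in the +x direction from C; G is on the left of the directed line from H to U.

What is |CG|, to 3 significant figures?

52.9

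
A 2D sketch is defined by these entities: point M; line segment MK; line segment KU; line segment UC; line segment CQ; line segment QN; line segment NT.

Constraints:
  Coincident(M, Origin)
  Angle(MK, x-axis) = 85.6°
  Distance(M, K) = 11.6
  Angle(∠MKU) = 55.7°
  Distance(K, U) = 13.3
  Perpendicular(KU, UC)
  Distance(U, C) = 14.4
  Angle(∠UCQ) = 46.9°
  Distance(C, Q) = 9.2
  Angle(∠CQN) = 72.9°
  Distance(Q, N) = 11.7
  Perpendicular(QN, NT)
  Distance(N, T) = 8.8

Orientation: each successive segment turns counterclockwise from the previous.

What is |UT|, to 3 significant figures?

12.6

M is at the origin; MK runs at 85.6° with length 11.6, so K = (0.890, 11.6). ∠MKU = 55.7° gives KU at -150° from the x-axis; with |KU| = 13.3, U = (-10.6, 4.94). The perpendicularity gives UC at right angles to KU, so UC runs at -60.1°; with |UC| = 14.4, C = (-3.46, -7.55). ∠UCQ = 46.9° gives CQ at 73.0° from the x-axis; with |CQ| = 9.2, Q = (-0.772, 1.25). ∠CQN = 72.9° gives QN at -180° from the x-axis; with |QN| = 11.7, N = (-12.5, 1.23). QN ⟂ NT, so NT runs at -89.9°; with |NT| = 8.8, T = (-12.5, -7.57). Then |UT| = |T − U| = 12.6.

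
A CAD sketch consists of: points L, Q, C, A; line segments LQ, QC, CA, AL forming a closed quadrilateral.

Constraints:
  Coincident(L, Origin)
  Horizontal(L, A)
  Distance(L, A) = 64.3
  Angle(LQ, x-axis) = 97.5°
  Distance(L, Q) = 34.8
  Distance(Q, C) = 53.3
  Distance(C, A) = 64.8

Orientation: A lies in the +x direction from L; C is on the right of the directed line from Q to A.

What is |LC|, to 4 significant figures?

18.50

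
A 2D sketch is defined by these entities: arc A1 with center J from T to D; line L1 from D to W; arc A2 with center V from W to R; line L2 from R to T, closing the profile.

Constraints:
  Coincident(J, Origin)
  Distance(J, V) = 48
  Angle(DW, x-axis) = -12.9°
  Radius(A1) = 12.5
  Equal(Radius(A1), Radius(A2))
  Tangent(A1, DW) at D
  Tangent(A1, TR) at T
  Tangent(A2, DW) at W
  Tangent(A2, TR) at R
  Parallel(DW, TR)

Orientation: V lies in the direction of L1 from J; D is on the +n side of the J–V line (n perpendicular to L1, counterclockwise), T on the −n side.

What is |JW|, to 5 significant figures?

49.601

The slot axis is L1's direction at -12.9°, so u = (cos -12.9°, sin -12.9°) = (0.97476, -0.22325) and n = (−sin -12.9°, cos -12.9°) = (0.22325, 0.97476). J is at the origin and V lies 48.0 along u from J, so V = 48.0·u = (46.789, -10.716). Tangency of A1 to both parallel lines with radius 12.5 puts D and T at J ± 12.5·n: D = (2.7906, 12.185), T = (-2.7906, -12.185). Equal radii place W and R the same way about V: W = V + 12.5·n = (49.579, 1.4685), R = V − 12.5·n = (43.998, -22.901). Then |JW| = |W − J| = 49.601.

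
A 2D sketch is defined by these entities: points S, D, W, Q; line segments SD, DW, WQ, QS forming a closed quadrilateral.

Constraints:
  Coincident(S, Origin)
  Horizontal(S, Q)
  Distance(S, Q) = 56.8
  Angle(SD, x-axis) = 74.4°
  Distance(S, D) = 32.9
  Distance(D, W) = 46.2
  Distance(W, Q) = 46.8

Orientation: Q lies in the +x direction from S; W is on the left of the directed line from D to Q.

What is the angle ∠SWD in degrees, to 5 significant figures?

22.717°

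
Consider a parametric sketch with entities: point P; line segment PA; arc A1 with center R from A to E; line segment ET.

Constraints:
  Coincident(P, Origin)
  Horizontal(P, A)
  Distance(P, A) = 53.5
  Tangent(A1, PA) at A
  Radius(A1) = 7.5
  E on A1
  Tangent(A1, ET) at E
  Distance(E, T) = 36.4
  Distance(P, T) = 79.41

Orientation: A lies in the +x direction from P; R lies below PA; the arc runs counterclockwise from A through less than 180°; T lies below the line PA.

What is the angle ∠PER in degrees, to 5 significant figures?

132.51°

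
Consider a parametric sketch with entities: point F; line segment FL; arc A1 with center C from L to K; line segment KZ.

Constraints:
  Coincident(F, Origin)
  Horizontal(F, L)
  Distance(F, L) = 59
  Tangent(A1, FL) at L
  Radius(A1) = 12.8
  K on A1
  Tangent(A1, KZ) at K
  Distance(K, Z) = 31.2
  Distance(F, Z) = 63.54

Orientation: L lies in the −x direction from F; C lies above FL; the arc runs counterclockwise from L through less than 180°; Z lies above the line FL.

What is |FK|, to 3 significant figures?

47.9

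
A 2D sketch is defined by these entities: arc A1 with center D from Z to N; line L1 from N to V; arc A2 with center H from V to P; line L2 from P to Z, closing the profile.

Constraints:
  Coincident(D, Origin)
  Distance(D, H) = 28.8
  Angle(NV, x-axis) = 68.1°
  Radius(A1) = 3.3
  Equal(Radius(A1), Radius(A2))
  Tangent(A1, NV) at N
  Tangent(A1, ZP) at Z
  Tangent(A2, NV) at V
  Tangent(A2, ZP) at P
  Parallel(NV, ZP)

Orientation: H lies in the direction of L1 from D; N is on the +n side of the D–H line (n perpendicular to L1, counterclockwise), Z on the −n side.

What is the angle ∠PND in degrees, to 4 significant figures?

77.09°

Tangency of A1 to both parallel lines with radius 3.3 puts N and Z at D ± 3.3·n: N = (-3.062, 1.231), Z = (3.062, -1.231). Equal radii place V and P the same way about H: V = H + 3.3·n = (7.680, 27.95), P = H − 3.3·n = (13.80, 25.49). Then cos ∠PND = NP·ND / (|NP||ND|), giving 77.09°.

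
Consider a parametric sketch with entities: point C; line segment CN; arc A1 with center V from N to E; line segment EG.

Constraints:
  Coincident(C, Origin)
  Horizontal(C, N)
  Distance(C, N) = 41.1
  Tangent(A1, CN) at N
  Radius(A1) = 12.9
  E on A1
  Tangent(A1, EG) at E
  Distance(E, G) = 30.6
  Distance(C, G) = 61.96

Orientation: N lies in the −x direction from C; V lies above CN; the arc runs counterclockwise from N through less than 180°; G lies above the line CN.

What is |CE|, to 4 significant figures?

34.36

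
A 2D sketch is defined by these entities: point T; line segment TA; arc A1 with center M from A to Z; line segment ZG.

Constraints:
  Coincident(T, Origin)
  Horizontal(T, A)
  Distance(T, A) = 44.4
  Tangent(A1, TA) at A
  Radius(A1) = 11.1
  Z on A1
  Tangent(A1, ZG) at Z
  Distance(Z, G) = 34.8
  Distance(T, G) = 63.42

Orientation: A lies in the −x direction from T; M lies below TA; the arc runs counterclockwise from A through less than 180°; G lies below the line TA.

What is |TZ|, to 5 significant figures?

56.791

Checks: |MZ| = 11.10 ✓; ∠(MZ, ZG) = 90.00° ✓; |ZG| = 34.80 ✓; |TG| = 63.42 ✓.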